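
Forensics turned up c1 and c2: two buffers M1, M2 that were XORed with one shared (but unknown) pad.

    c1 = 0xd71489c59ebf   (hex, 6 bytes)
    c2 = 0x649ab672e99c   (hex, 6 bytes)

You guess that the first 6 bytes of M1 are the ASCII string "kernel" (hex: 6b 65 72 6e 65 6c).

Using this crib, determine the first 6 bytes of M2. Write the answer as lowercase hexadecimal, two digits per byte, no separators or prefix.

d8eb4dd9124f

First, c1 ⊕ c2 = (M1 ⊕ K) ⊕ (M2 ⊕ K) = M1 ⊕ M2, so the key drops out. Then M2 = (M1 ⊕ M2) ⊕ M1 over the first 6 bytes.
byte 0: (d7 XOR 64) XOR 6b = b3 XOR 6b = d8
byte 1: (14 XOR 9a) XOR 65 = 8e XOR 65 = eb
byte 2: (89 XOR b6) XOR 72 = 3f XOR 72 = 4d
byte 3: (c5 XOR 72) XOR 6e = b7 XOR 6e = d9
byte 4: (9e XOR e9) XOR 65 = 77 XOR 65 = 12
byte 5: (bf XOR 9c) XOR 6c = 23 XOR 6c = 4f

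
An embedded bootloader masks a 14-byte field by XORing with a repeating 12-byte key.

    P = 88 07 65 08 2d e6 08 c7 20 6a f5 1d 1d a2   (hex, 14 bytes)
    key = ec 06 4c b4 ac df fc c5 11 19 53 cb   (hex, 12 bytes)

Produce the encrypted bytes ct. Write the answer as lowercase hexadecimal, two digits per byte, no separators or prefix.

The 12-byte key repeats, so the effective keystream is ec 06 4c b4 ac df fc c5 11 19 53 cb ec 06.
byte 0: 88 ^ ec = 64
byte 1: 07 ^ 06 = 01
byte 2: 65 ^ 4c = 29
byte 3: 08 ^ b4 = bc
byte 4: 2d ^ ac = 81
byte 5: e6 ^ df = 39
byte 6: 08 ^ fc = f4
byte 7: c7 ^ c5 = 02
byte 8: 20 ^ 11 = 31
byte 9: 6a ^ 19 = 73
byte 10: f5 ^ 53 = a6
byte 11: 1d ^ cb = d6
byte 12: 1d ^ ec = f1
byte 13: a2 ^ 06 = a4

640129bc8139f4023173a6d6f1a4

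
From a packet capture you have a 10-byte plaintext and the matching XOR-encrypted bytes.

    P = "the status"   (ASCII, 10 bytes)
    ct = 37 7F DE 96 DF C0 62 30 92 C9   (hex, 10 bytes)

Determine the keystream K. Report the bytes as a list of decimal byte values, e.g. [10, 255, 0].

[67, 23, 187, 182, 172, 180, 3, 68, 231, 186]

Since ct = P ⊕ K, XORing both sides with P gives K = P ⊕ ct.
01110100 ⊕ 00110111 = 01000011
01101000 ⊕ 01111111 = 00010111
01100101 ⊕ 11011110 = 10111011
00100000 ⊕ 10010110 = 10110110
01110011 ⊕ 11011111 = 10101100
01110100 ⊕ 11000000 = 10110100
01100001 ⊕ 01100010 = 00000011
01110100 ⊕ 00110000 = 01000100
01110101 ⊕ 10010010 = 11100111
01110011 ⊕ 11001001 = 10111010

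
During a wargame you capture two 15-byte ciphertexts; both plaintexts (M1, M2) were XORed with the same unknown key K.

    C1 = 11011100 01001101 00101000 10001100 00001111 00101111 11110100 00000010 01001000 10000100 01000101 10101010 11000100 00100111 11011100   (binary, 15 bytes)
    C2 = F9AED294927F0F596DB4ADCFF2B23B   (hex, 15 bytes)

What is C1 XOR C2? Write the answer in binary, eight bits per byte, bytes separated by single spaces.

00100101 11100011 11111010 00011000 10011101 01010000 11111011 01011011 00100101 00110000 11101000 01100101 00110110 10010101 11100111

C1 ⊕ C2 = (M1 ⊕ K) ⊕ (M2 ⊕ K) = M1 ⊕ M2 — the shared key cancels under XOR.
dc ^ f9 = 25
4d ^ ae = e3
28 ^ d2 = fa
8c ^ 94 = 18
0f ^ 92 = 9d
2f ^ 7f = 50
f4 ^ 0f = fb
02 ^ 59 = 5b
48 ^ 6d = 25
84 ^ b4 = 30
45 ^ ad = e8
aa ^ cf = 65
c4 ^ f2 = 36
27 ^ b2 = 95
dc ^ 3b = e7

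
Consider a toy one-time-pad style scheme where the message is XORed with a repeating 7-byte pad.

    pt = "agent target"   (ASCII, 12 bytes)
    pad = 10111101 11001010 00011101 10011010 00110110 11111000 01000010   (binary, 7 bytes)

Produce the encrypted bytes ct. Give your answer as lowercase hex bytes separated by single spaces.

The 7-byte key repeats, so the effective keystream is bd ca 1d 9a 36 f8 42 bd ca 1d 9a 36.
byte 0: 61 ^ bd = dc
byte 1: 67 ^ ca = ad
byte 2: 65 ^ 1d = 78
byte 3: 6e ^ 9a = f4
byte 4: 74 ^ 36 = 42
byte 5: 20 ^ f8 = d8
byte 6: 74 ^ 42 = 36
byte 7: 61 ^ bd = dc
byte 8: 72 ^ ca = b8
byte 9: 67 ^ 1d = 7a
byte 10: 65 ^ 9a = ff
byte 11: 74 ^ 36 = 42

dc ad 78 f4 42 d8 36 dc b8 7a ff 42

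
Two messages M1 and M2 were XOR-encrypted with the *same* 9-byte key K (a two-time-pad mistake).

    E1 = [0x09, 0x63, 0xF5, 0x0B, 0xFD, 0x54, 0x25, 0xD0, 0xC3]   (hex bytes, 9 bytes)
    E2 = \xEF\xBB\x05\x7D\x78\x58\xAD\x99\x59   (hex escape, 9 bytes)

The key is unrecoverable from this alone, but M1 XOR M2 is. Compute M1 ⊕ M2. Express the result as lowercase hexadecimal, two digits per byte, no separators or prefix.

e6d8f076850c88499a

E1 ⊕ E2 = (M1 ⊕ K) ⊕ (M2 ⊕ K) = M1 ⊕ M2 — the shared key cancels under XOR.
09 XOR ef = e6
63 XOR bb = d8
f5 XOR 05 = f0
0b XOR 7d = 76
fd XOR 78 = 85
54 XOR 58 = 0c
25 XOR ad = 88
d0 XOR 99 = 49
c3 XOR 59 = 9a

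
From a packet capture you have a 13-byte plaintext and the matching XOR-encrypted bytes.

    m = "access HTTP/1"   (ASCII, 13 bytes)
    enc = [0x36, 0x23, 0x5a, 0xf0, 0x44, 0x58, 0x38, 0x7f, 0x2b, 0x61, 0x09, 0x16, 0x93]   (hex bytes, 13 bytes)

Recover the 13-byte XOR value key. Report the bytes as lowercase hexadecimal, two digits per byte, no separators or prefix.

Since enc = m ⊕ key, XORing both sides with m gives key = m ⊕ enc.
 97 xor  54 =  87
 99 xor  35 =  64
 99 xor  90 =  57
101 xor 240 = 149
115 xor  68 =  55
115 xor  88 =  43
 32 xor  56 =  24
 72 xor 127 =  55
 84 xor  43 = 127
 84 xor  97 =  53
 80 xor   9 =  89
 47 xor  22 =  57
 49 xor 147 = 162

57403995372b18377f355939a2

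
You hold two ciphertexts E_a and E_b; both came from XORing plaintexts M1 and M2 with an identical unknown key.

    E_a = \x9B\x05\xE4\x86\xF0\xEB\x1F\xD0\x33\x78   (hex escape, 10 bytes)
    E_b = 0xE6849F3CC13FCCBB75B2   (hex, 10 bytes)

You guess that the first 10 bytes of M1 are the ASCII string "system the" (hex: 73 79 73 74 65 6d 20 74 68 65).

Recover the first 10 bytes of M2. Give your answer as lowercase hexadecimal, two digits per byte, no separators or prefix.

0ef808ce54b9f31f2eaf

First, E_a ⊕ E_b = (M1 ⊕ K) ⊕ (M2 ⊕ K) = M1 ⊕ M2, so the key drops out. Then M2 = (M1 ⊕ M2) ⊕ M1 over the first 10 bytes.
byte 0: (9b XOR e6) XOR 73 = 7d XOR 73 = 0e
byte 1: (05 XOR 84) XOR 79 = 81 XOR 79 = f8
byte 2: (e4 XOR 9f) XOR 73 = 7b XOR 73 = 08
byte 3: (86 XOR 3c) XOR 74 = ba XOR 74 = ce
byte 4: (f0 XOR c1) XOR 65 = 31 XOR 65 = 54
byte 5: (eb XOR 3f) XOR 6d = d4 XOR 6d = b9
byte 6: (1f XOR cc) XOR 20 = d3 XOR 20 = f3
byte 7: (d0 XOR bb) XOR 74 = 6b XOR 74 = 1f
byte 8: (33 XOR 75) XOR 68 = 46 XOR 68 = 2e
byte 9: (78 XOR b2) XOR 65 = ca XOR 65 = af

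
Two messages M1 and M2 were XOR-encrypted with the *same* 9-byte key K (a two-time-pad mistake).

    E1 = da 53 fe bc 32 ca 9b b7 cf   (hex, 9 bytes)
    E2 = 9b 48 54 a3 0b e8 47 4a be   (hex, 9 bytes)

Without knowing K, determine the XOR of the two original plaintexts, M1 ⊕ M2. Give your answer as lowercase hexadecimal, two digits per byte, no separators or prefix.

411baa1f3922dcfd71

E1 ⊕ E2 = (M1 ⊕ K) ⊕ (M2 ⊕ K) = M1 ⊕ M2 — the shared key cancels under XOR.
byte 0: 11011010 xor 10011011 = 01000001
byte 1: 01010011 xor 01001000 = 00011011
byte 2: 11111110 xor 01010100 = 10101010
byte 3: 10111100 xor 10100011 = 00011111
byte 4: 00110010 xor 00001011 = 00111001
byte 5: 11001010 xor 11101000 = 00100010
byte 6: 10011011 xor 01000111 = 11011100
byte 7: 10110111 xor 01001010 = 11111101
byte 8: 11001111 xor 10111110 = 01110001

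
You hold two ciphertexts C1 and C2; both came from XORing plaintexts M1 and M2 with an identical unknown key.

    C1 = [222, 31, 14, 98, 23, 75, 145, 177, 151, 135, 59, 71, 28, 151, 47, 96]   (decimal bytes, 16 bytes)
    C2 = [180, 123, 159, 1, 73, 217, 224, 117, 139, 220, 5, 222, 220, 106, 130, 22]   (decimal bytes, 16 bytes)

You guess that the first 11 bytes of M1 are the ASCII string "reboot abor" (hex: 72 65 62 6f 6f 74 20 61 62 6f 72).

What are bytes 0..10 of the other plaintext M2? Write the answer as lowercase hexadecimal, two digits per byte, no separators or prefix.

First, C1 ⊕ C2 = (M1 ⊕ K) ⊕ (M2 ⊕ K) = M1 ⊕ M2, so the key drops out. Then M2 = (M1 ⊕ M2) ⊕ M1 over the first 11 bytes.
byte 0: (de xor b4) xor 72 = 6a xor 72 = 18
byte 1: (1f xor 7b) xor 65 = 64 xor 65 = 01
byte 2: (0e xor 9f) xor 62 = 91 xor 62 = f3
byte 3: (62 xor 01) xor 6f = 63 xor 6f = 0c
byte 4: (17 xor 49) xor 6f = 5e xor 6f = 31
byte 5: (4b xor d9) xor 74 = 92 xor 74 = e6
byte 6: (91 xor e0) xor 20 = 71 xor 20 = 51
byte 7: (b1 xor 75) xor 61 = c4 xor 61 = a5
byte 8: (97 xor 8b) xor 62 = 1c xor 62 = 7e
byte 9: (87 xor dc) xor 6f = 5b xor 6f = 34
byte 10: (3b xor 05) xor 72 = 3e xor 72 = 4c

1801f30c31e651a57e344c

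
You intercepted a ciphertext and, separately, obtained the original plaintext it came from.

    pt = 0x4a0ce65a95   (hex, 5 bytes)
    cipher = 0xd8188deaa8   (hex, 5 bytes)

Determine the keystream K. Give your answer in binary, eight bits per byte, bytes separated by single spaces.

Since cipher = pt ⊕ K, XORing both sides with pt gives K = pt ⊕ cipher.
byte 0: 4a ^ d8 = 92
byte 1: 0c ^ 18 = 14
byte 2: e6 ^ 8d = 6b
byte 3: 5a ^ ea = b0
byte 4: 95 ^ a8 = 3d

10010010 00010100 01101011 10110000 00111101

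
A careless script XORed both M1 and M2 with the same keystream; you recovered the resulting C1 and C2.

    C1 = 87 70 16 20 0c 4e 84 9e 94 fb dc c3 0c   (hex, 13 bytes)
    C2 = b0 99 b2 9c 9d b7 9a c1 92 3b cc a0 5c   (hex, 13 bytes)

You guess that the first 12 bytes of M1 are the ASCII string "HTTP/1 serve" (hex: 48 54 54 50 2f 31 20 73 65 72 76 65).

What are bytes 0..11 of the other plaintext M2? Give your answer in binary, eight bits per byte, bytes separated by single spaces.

01111111 10111101 11110000 11101100 10111110 11001000 00111110 00101100 01100011 10110010 01100110 00000110

First, C1 ⊕ C2 = (M1 ⊕ K) ⊕ (M2 ⊕ K) = M1 ⊕ M2, so the key drops out. Then M2 = (M1 ⊕ M2) ⊕ M1 over the first 12 bytes.
byte 0: (87 xor b0) xor 48 = 37 xor 48 = 7f
byte 1: (70 xor 99) xor 54 = e9 xor 54 = bd
byte 2: (16 xor b2) xor 54 = a4 xor 54 = f0
byte 3: (20 xor 9c) xor 50 = bc xor 50 = ec
byte 4: (0c xor 9d) xor 2f = 91 xor 2f = be
byte 5: (4e xor b7) xor 31 = f9 xor 31 = c8
byte 6: (84 xor 9a) xor 20 = 1e xor 20 = 3e
byte 7: (9e xor c1) xor 73 = 5f xor 73 = 2c
byte 8: (94 xor 92) xor 65 = 06 xor 65 = 63
byte 9: (fb xor 3b) xor 72 = c0 xor 72 = b2
byte 10: (dc xor cc) xor 76 = 10 xor 76 = 66
byte 11: (c3 xor a0) xor 65 = 63 xor 65 = 06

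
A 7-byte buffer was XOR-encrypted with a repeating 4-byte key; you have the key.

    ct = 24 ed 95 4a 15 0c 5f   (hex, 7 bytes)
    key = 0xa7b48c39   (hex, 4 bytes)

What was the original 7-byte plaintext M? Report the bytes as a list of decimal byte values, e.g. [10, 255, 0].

[131, 89, 25, 115, 178, 184, 211]

The 4-byte key repeats, so the effective keystream is a7 b4 8c 39 a7 b4 8c.
byte 0: 24 ⊕ a7 = 83
byte 1: ed ⊕ b4 = 59
byte 2: 95 ⊕ 8c = 19
byte 3: 4a ⊕ 39 = 73
byte 4: 15 ⊕ a7 = b2
byte 5: 0c ⊕ b4 = b8
byte 6: 5f ⊕ 8c = d3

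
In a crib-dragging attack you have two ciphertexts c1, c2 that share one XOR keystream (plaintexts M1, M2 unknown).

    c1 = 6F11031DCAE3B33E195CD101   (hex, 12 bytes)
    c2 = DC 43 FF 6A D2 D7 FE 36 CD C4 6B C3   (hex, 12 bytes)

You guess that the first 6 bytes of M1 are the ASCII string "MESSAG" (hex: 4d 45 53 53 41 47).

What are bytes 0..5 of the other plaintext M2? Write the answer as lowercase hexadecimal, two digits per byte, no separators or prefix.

fe17af245973

First, c1 ⊕ c2 = (M1 ⊕ K) ⊕ (M2 ⊕ K) = M1 ⊕ M2, so the key drops out. Then M2 = (M1 ⊕ M2) ⊕ M1 over the first 6 bytes.
byte 0: (6f xor dc) xor 4d = b3 xor 4d = fe
byte 1: (11 xor 43) xor 45 = 52 xor 45 = 17
byte 2: (03 xor ff) xor 53 = fc xor 53 = af
byte 3: (1d xor 6a) xor 53 = 77 xor 53 = 24
byte 4: (ca xor d2) xor 41 = 18 xor 41 = 59
byte 5: (e3 xor d7) xor 47 = 34 xor 47 = 73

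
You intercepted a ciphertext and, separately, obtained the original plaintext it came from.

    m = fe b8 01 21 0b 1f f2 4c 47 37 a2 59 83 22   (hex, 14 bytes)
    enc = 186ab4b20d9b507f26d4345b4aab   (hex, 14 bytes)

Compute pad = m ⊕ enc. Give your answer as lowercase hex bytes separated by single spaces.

e6 d2 b5 93 06 84 a2 33 61 e3 96 02 c9 89

Since enc = m ⊕ pad, XORing both sides with m gives pad = m ⊕ enc.
fe ^ 18 = e6
b8 ^ 6a = d2
01 ^ b4 = b5
21 ^ b2 = 93
0b ^ 0d = 06
1f ^ 9b = 84
f2 ^ 50 = a2
4c ^ 7f = 33
47 ^ 26 = 61
37 ^ d4 = e3
a2 ^ 34 = 96
59 ^ 5b = 02
83 ^ 4a = c9
22 ^ ab = 89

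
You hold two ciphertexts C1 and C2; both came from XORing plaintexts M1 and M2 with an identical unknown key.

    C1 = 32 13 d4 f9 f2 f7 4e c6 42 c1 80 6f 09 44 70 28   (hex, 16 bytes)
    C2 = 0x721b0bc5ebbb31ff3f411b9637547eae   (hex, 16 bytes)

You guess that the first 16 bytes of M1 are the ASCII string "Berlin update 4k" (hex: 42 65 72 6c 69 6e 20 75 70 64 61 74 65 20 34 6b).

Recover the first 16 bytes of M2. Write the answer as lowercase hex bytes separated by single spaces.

02 6d ad 50 70 22 5f 4c 0d e4 fa 8d 5b 30 3a ed

First, C1 ⊕ C2 = (M1 ⊕ K) ⊕ (M2 ⊕ K) = M1 ⊕ M2, so the key drops out. Then M2 = (M1 ⊕ M2) ⊕ M1 over the first 16 bytes.
byte 0: (32 xor 72) xor 42 = 40 xor 42 = 02
byte 1: (13 xor 1b) xor 65 = 08 xor 65 = 6d
byte 2: (d4 xor 0b) xor 72 = df xor 72 = ad
byte 3: (f9 xor c5) xor 6c = 3c xor 6c = 50
byte 4: (f2 xor eb) xor 69 = 19 xor 69 = 70
byte 5: (f7 xor bb) xor 6e = 4c xor 6e = 22
byte 6: (4e xor 31) xor 20 = 7f xor 20 = 5f
byte 7: (c6 xor ff) xor 75 = 39 xor 75 = 4c
byte 8: (42 xor 3f) xor 70 = 7d xor 70 = 0d
byte 9: (c1 xor 41) xor 64 = 80 xor 64 = e4
byte 10: (80 xor 1b) xor 61 = 9b xor 61 = fa
byte 11: (6f xor 96) xor 74 = f9 xor 74 = 8d
byte 12: (09 xor 37) xor 65 = 3e xor 65 = 5b
byte 13: (44 xor 54) xor 20 = 10 xor 20 = 30
byte 14: (70 xor 7e) xor 34 = 0e xor 34 = 3a
byte 15: (28 xor ae) xor 6b = 86 xor 6b = ed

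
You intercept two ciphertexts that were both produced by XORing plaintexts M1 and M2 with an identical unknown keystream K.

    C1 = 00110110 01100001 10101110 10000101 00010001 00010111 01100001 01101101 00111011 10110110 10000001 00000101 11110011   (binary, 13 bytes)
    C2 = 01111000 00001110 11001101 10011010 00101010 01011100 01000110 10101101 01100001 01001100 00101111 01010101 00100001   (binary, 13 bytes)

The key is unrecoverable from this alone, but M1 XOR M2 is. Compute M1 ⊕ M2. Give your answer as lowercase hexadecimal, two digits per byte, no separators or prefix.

4e6f631f3b4b27c05afaae50d2

C1 ⊕ C2 = (M1 ⊕ K) ⊕ (M2 ⊕ K) = M1 ⊕ M2 — the shared key cancels under XOR.
byte 0:  54 xor 120 =  78
byte 1:  97 xor  14 = 111
byte 2: 174 xor 205 =  99
byte 3: 133 xor 154 =  31
byte 4:  17 xor  42 =  59
byte 5:  23 xor  92 =  75
byte 6:  97 xor  70 =  39
byte 7: 109 xor 173 = 192
byte 8:  59 xor  97 =  90
byte 9: 182 xor  76 = 250
byte 10: 129 xor  47 = 174
byte 11:   5 xor  85 =  80
byte 12: 243 xor  33 = 210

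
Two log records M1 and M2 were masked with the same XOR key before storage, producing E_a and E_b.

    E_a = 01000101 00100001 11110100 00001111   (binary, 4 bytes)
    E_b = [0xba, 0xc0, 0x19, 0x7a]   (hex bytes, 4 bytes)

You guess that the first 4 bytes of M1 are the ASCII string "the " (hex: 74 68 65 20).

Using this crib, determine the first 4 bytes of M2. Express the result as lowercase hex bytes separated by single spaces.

First, E_a ⊕ E_b = (M1 ⊕ K) ⊕ (M2 ⊕ K) = M1 ⊕ M2, so the key drops out. Then M2 = (M1 ⊕ M2) ⊕ M1 over the first 4 bytes.
byte 0: (45 ⊕ ba) ⊕ 74 = ff ⊕ 74 = 8b
byte 1: (21 ⊕ c0) ⊕ 68 = e1 ⊕ 68 = 89
byte 2: (f4 ⊕ 19) ⊕ 65 = ed ⊕ 65 = 88
byte 3: (0f ⊕ 7a) ⊕ 20 = 75 ⊕ 20 = 55

8b 89 88 55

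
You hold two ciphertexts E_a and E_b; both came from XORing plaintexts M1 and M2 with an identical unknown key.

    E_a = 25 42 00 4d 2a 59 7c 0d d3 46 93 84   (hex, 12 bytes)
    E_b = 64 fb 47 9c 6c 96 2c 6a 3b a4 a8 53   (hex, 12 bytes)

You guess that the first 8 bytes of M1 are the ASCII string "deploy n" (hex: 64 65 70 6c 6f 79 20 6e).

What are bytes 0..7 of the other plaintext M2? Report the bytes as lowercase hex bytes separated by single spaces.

25 dc 37 bd 29 b6 70 09

First, E_a ⊕ E_b = (M1 ⊕ K) ⊕ (M2 ⊕ K) = M1 ⊕ M2, so the key drops out. Then M2 = (M1 ⊕ M2) ⊕ M1 over the first 8 bytes.
byte 0: (25 ⊕ 64) ⊕ 64 = 41 ⊕ 64 = 25
byte 1: (42 ⊕ fb) ⊕ 65 = b9 ⊕ 65 = dc
byte 2: (00 ⊕ 47) ⊕ 70 = 47 ⊕ 70 = 37
byte 3: (4d ⊕ 9c) ⊕ 6c = d1 ⊕ 6c = bd
byte 4: (2a ⊕ 6c) ⊕ 6f = 46 ⊕ 6f = 29
byte 5: (59 ⊕ 96) ⊕ 79 = cf ⊕ 79 = b6
byte 6: (7c ⊕ 2c) ⊕ 20 = 50 ⊕ 20 = 70
byte 7: (0d ⊕ 6a) ⊕ 6e = 67 ⊕ 6e = 09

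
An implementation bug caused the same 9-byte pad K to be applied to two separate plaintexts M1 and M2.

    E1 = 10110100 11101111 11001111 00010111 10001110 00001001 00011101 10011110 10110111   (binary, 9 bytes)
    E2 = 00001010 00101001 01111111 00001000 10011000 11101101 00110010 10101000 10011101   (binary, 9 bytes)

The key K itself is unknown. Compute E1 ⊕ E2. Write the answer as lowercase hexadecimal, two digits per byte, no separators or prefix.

bec6b01f16e42f362a

E1 ⊕ E2 = (M1 ⊕ K) ⊕ (M2 ⊕ K) = M1 ⊕ M2 — the shared key cancels under XOR.
b4 ^ 0a = be
ef ^ 29 = c6
cf ^ 7f = b0
17 ^ 08 = 1f
8e ^ 98 = 16
09 ^ ed = e4
1d ^ 32 = 2f
9e ^ a8 = 36
b7 ^ 9d = 2a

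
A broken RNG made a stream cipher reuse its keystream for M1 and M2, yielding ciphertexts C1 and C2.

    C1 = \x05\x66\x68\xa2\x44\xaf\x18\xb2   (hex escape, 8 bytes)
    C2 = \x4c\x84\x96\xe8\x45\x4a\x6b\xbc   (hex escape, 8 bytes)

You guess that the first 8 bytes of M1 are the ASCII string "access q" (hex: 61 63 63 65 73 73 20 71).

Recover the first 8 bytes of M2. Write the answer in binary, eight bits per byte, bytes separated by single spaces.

First, C1 ⊕ C2 = (M1 ⊕ K) ⊕ (M2 ⊕ K) = M1 ⊕ M2, so the key drops out. Then M2 = (M1 ⊕ M2) ⊕ M1 over the first 8 bytes.
byte 0: (05 ^ 4c) ^ 61 = 49 ^ 61 = 28
byte 1: (66 ^ 84) ^ 63 = e2 ^ 63 = 81
byte 2: (68 ^ 96) ^ 63 = fe ^ 63 = 9d
byte 3: (a2 ^ e8) ^ 65 = 4a ^ 65 = 2f
byte 4: (44 ^ 45) ^ 73 = 01 ^ 73 = 72
byte 5: (af ^ 4a) ^ 73 = e5 ^ 73 = 96
byte 6: (18 ^ 6b) ^ 20 = 73 ^ 20 = 53
byte 7: (b2 ^ bc) ^ 71 = 0e ^ 71 = 7f

00101000 10000001 10011101 00101111 01110010 10010110 01010011 01111111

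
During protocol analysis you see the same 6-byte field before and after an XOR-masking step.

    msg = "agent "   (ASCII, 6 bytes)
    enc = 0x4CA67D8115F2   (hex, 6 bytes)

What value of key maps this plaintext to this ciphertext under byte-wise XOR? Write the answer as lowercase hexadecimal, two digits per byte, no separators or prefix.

Since enc = msg ⊕ key, XORing both sides with msg gives key = msg ⊕ enc.
byte 0: 61 ^ 4c = 2d
byte 1: 67 ^ a6 = c1
byte 2: 65 ^ 7d = 18
byte 3: 6e ^ 81 = ef
byte 4: 74 ^ 15 = 61
byte 5: 20 ^ f2 = d2

2dc118ef61d2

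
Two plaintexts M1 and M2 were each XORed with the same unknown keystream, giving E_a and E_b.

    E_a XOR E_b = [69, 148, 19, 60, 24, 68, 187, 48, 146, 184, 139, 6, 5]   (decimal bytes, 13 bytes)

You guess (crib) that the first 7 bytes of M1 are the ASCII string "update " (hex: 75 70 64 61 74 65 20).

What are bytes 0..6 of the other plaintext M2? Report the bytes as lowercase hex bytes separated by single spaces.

30 e4 77 5d 6c 21 9b

Since E_a ⊕ E_b = M1 ⊕ M2, XORing with the guessed M1 bytes yields the corresponding M2 bytes: M2 = (E_a ⊕ E_b) ⊕ M1.
01000101 xor 01110101 = 00110000
10010100 xor 01110000 = 11100100
00010011 xor 01100100 = 01110111
00111100 xor 01100001 = 01011101
00011000 xor 01110100 = 01101100
01000100 xor 01100101 = 00100001
10111011 xor 00100000 = 10011011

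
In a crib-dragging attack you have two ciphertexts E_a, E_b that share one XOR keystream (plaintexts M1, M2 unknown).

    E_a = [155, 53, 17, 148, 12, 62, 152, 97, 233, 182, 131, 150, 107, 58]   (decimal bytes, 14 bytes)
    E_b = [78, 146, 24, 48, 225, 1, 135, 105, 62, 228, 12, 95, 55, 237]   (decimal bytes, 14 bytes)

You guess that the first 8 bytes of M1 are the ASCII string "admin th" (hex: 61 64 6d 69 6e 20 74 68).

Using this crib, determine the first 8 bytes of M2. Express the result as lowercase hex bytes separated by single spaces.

b4 c3 64 cd 83 1f 6b 60

First, E_a ⊕ E_b = (M1 ⊕ K) ⊕ (M2 ⊕ K) = M1 ⊕ M2, so the key drops out. Then M2 = (M1 ⊕ M2) ⊕ M1 over the first 8 bytes.
byte 0: (9b ⊕ 4e) ⊕ 61 = d5 ⊕ 61 = b4
byte 1: (35 ⊕ 92) ⊕ 64 = a7 ⊕ 64 = c3
byte 2: (11 ⊕ 18) ⊕ 6d = 09 ⊕ 6d = 64
byte 3: (94 ⊕ 30) ⊕ 69 = a4 ⊕ 69 = cd
byte 4: (0c ⊕ e1) ⊕ 6e = ed ⊕ 6e = 83
byte 5: (3e ⊕ 01) ⊕ 20 = 3f ⊕ 20 = 1f
byte 6: (98 ⊕ 87) ⊕ 74 = 1f ⊕ 74 = 6b
byte 7: (61 ⊕ 69) ⊕ 68 = 08 ⊕ 68 = 60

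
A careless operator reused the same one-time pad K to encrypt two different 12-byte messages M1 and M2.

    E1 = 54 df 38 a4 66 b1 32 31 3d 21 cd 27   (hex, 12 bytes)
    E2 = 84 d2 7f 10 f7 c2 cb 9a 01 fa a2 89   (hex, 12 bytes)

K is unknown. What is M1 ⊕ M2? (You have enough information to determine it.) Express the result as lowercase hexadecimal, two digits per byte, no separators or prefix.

d00d47b49173f9ab3cdb6fae

E1 ⊕ E2 = (M1 ⊕ K) ⊕ (M2 ⊕ K) = M1 ⊕ M2 — the shared key cancels under XOR.
byte 0:  84 ⊕ 132 = 208
byte 1: 223 ⊕ 210 =  13
byte 2:  56 ⊕ 127 =  71
byte 3: 164 ⊕  16 = 180
byte 4: 102 ⊕ 247 = 145
byte 5: 177 ⊕ 194 = 115
byte 6:  50 ⊕ 203 = 249
byte 7:  49 ⊕ 154 = 171
byte 8:  61 ⊕   1 =  60
byte 9:  33 ⊕ 250 = 219
byte 10: 205 ⊕ 162 = 111
byte 11:  39 ⊕ 137 = 174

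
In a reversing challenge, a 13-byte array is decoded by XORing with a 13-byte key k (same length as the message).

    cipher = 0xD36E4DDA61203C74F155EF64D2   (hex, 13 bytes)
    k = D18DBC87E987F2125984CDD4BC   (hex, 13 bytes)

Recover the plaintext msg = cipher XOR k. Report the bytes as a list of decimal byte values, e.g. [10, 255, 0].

XOR is its own inverse, so applying the key byte-wise gives the result directly.
byte 0: d3 ⊕ d1 = 02
byte 1: 6e ⊕ 8d = e3
byte 2: 4d ⊕ bc = f1
byte 3: da ⊕ 87 = 5d
byte 4: 61 ⊕ e9 = 88
byte 5: 20 ⊕ 87 = a7
byte 6: 3c ⊕ f2 = ce
byte 7: 74 ⊕ 12 = 66
byte 8: f1 ⊕ 59 = a8
byte 9: 55 ⊕ 84 = d1
byte 10: ef ⊕ cd = 22
byte 11: 64 ⊕ d4 = b0
byte 12: d2 ⊕ bc = 6e

[2, 227, 241, 93, 136, 167, 206, 102, 168, 209, 34, 176, 110]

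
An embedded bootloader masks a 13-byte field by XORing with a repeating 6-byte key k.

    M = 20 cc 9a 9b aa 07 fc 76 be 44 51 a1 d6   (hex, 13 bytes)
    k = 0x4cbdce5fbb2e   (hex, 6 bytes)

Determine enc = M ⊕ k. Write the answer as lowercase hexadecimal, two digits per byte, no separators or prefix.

The 6-byte key repeats, so the effective keystream is 4c bd ce 5f bb 2e 4c bd ce 5f bb 2e 4c.
byte 0: 20 xor 4c = 6c
byte 1: cc xor bd = 71
byte 2: 9a xor ce = 54
byte 3: 9b xor 5f = c4
byte 4: aa xor bb = 11
byte 5: 07 xor 2e = 29
byte 6: fc xor 4c = b0
byte 7: 76 xor bd = cb
byte 8: be xor ce = 70
byte 9: 44 xor 5f = 1b
byte 10: 51 xor bb = ea
byte 11: a1 xor 2e = 8f
byte 12: d6 xor 4c = 9a

6c7154c41129b0cb701bea8f9a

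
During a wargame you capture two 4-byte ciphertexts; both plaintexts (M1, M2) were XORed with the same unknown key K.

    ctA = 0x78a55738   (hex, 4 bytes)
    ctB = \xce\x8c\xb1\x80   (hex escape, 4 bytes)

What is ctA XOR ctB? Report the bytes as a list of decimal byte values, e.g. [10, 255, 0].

ctA ⊕ ctB = (M1 ⊕ K) ⊕ (M2 ⊕ K) = M1 ⊕ M2 — the shared key cancels under XOR.
78 xor ce = b6
a5 xor 8c = 29
57 xor b1 = e6
38 xor 80 = b8

[182, 41, 230, 184]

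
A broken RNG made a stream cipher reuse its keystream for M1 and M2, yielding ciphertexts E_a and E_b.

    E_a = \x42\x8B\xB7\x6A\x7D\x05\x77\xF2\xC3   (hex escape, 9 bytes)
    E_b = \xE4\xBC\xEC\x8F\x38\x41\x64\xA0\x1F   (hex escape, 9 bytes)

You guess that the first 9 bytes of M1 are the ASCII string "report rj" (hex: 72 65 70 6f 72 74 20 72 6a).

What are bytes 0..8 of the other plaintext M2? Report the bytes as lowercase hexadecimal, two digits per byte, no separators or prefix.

d4522b8a37303320b6

First, E_a ⊕ E_b = (M1 ⊕ K) ⊕ (M2 ⊕ K) = M1 ⊕ M2, so the key drops out. Then M2 = (M1 ⊕ M2) ⊕ M1 over the first 9 bytes.
byte 0: (42 ^ e4) ^ 72 = a6 ^ 72 = d4
byte 1: (8b ^ bc) ^ 65 = 37 ^ 65 = 52
byte 2: (b7 ^ ec) ^ 70 = 5b ^ 70 = 2b
byte 3: (6a ^ 8f) ^ 6f = e5 ^ 6f = 8a
byte 4: (7d ^ 38) ^ 72 = 45 ^ 72 = 37
byte 5: (05 ^ 41) ^ 74 = 44 ^ 74 = 30
byte 6: (77 ^ 64) ^ 20 = 13 ^ 20 = 33
byte 7: (f2 ^ a0) ^ 72 = 52 ^ 72 = 20
byte 8: (c3 ^ 1f) ^ 6a = dc ^ 6a = b6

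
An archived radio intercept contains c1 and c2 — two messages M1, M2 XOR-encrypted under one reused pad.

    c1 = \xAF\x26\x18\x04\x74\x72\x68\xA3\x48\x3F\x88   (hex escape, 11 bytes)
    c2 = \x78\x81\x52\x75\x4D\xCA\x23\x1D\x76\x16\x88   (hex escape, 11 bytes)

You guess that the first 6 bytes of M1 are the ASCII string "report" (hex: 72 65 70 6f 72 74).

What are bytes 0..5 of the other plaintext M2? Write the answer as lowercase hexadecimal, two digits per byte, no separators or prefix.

a5c23a1e4bcc

First, c1 ⊕ c2 = (M1 ⊕ K) ⊕ (M2 ⊕ K) = M1 ⊕ M2, so the key drops out. Then M2 = (M1 ⊕ M2) ⊕ M1 over the first 6 bytes.
byte 0: (af ⊕ 78) ⊕ 72 = d7 ⊕ 72 = a5
byte 1: (26 ⊕ 81) ⊕ 65 = a7 ⊕ 65 = c2
byte 2: (18 ⊕ 52) ⊕ 70 = 4a ⊕ 70 = 3a
byte 3: (04 ⊕ 75) ⊕ 6f = 71 ⊕ 6f = 1e
byte 4: (74 ⊕ 4d) ⊕ 72 = 39 ⊕ 72 = 4b
byte 5: (72 ⊕ ca) ⊕ 74 = b8 ⊕ 74 = cc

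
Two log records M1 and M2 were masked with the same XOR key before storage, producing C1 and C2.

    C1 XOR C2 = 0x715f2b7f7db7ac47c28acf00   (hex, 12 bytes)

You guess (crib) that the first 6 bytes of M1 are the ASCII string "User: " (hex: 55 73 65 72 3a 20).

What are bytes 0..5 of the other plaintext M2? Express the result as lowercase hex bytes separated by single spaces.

Since C1 ⊕ C2 = M1 ⊕ M2, XORing with the guessed M1 bytes yields the corresponding M2 bytes: M2 = (C1 ⊕ C2) ⊕ M1.
byte 0: 113 ⊕  85 =  36
byte 1:  95 ⊕ 115 =  44
byte 2:  43 ⊕ 101 =  78
byte 3: 127 ⊕ 114 =  13
byte 4: 125 ⊕  58 =  71
byte 5: 183 ⊕  32 = 151

24 2c 4e 0d 47 97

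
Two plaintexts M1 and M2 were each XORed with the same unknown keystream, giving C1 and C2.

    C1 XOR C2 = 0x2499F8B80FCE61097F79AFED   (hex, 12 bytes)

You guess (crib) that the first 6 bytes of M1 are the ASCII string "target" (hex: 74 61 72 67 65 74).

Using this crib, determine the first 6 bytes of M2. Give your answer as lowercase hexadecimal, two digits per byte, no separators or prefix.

50f88adf6aba

Since C1 ⊕ C2 = M1 ⊕ M2, XORing with the guessed M1 bytes yields the corresponding M2 bytes: M2 = (C1 ⊕ C2) ⊕ M1.
24 ^ 74 = 50
99 ^ 61 = f8
f8 ^ 72 = 8a
b8 ^ 67 = df
0f ^ 65 = 6a
ce ^ 74 = ba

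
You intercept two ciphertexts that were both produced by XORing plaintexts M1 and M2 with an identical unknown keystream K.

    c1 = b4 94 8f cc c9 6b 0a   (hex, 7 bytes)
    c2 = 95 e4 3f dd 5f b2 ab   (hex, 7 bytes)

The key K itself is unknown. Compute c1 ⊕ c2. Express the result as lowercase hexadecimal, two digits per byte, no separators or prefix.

2170b01196d9a1

c1 ⊕ c2 = (M1 ⊕ K) ⊕ (M2 ⊕ K) = M1 ⊕ M2 — the shared key cancels under XOR.
byte 0: 180 ^ 149 =  33
byte 1: 148 ^ 228 = 112
byte 2: 143 ^  63 = 176
byte 3: 204 ^ 221 =  17
byte 4: 201 ^  95 = 150
byte 5: 107 ^ 178 = 217
byte 6:  10 ^ 171 = 161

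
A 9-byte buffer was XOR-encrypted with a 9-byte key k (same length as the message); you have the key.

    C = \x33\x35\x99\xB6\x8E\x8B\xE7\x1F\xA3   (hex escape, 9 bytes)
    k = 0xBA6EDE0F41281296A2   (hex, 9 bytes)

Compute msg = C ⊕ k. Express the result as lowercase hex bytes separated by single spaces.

89 5b 47 b9 cf a3 f5 89 01

XOR is its own inverse, so applying the key byte-wise gives the result directly.
33 ⊕ ba = 89
35 ⊕ 6e = 5b
99 ⊕ de = 47
b6 ⊕ 0f = b9
8e ⊕ 41 = cf
8b ⊕ 28 = a3
e7 ⊕ 12 = f5
1f ⊕ 96 = 89
a3 ⊕ a2 = 01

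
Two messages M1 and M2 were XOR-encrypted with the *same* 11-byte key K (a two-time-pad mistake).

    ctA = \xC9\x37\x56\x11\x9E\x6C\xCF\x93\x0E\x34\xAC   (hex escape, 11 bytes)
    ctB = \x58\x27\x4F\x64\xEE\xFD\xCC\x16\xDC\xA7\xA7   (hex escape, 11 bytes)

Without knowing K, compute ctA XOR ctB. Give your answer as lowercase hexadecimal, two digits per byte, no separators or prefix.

ctA ⊕ ctB = (M1 ⊕ K) ⊕ (M2 ⊕ K) = M1 ⊕ M2 — the shared key cancels under XOR.
byte 0: c9 XOR 58 = 91
byte 1: 37 XOR 27 = 10
byte 2: 56 XOR 4f = 19
byte 3: 11 XOR 64 = 75
byte 4: 9e XOR ee = 70
byte 5: 6c XOR fd = 91
byte 6: cf XOR cc = 03
byte 7: 93 XOR 16 = 85
byte 8: 0e XOR dc = d2
byte 9: 34 XOR a7 = 93
byte 10: ac XOR a7 = 0b

9110197570910385d2930b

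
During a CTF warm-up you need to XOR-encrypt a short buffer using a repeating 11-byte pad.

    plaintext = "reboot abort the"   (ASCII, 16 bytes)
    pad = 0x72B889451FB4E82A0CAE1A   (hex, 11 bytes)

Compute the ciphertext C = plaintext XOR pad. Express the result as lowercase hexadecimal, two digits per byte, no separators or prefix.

00ddeb2a70c0c84b6ec1680698fd2d7a

The 11-byte key repeats, so the effective keystream is 72 b8 89 45 1f b4 e8 2a 0c ae 1a 72 b8 89 45 1f.
byte 0: 01110010 ^ 01110010 = 00000000
byte 1: 01100101 ^ 10111000 = 11011101
byte 2: 01100010 ^ 10001001 = 11101011
byte 3: 01101111 ^ 01000101 = 00101010
byte 4: 01101111 ^ 00011111 = 01110000
byte 5: 01110100 ^ 10110100 = 11000000
byte 6: 00100000 ^ 11101000 = 11001000
byte 7: 01100001 ^ 00101010 = 01001011
byte 8: 01100010 ^ 00001100 = 01101110
byte 9: 01101111 ^ 10101110 = 11000001
byte 10: 01110010 ^ 00011010 = 01101000
byte 11: 01110100 ^ 01110010 = 00000110
byte 12: 00100000 ^ 10111000 = 10011000
byte 13: 01110100 ^ 10001001 = 11111101
byte 14: 01101000 ^ 01000101 = 00101101
byte 15: 01100101 ^ 00011111 = 01111010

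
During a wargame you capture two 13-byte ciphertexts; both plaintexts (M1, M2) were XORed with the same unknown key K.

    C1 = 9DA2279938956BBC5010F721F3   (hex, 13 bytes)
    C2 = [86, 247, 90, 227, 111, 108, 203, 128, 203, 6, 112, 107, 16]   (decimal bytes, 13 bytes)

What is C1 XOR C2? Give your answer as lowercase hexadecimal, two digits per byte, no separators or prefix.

cb557d7a57f9a03c9b16874ae3

C1 ⊕ C2 = (M1 ⊕ K) ⊕ (M2 ⊕ K) = M1 ⊕ M2 — the shared key cancels under XOR.
byte 0: 157 XOR  86 = 203
byte 1: 162 XOR 247 =  85
byte 2:  39 XOR  90 = 125
byte 3: 153 XOR 227 = 122
byte 4:  56 XOR 111 =  87
byte 5: 149 XOR 108 = 249
byte 6: 107 XOR 203 = 160
byte 7: 188 XOR 128 =  60
byte 8:  80 XOR 203 = 155
byte 9:  16 XOR   6 =  22
byte 10: 247 XOR 112 = 135
byte 11:  33 XOR 107 =  74
byte 12: 243 XOR  16 = 227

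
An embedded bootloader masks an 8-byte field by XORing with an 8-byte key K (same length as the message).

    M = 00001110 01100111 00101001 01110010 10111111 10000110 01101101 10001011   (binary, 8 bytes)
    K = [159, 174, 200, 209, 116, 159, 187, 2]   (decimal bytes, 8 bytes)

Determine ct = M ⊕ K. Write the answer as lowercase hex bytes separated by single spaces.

91 c9 e1 a3 cb 19 d6 89

XOR is its own inverse, so applying the key byte-wise gives the result directly.
byte 0: 0e ⊕ 9f = 91
byte 1: 67 ⊕ ae = c9
byte 2: 29 ⊕ c8 = e1
byte 3: 72 ⊕ d1 = a3
byte 4: bf ⊕ 74 = cb
byte 5: 86 ⊕ 9f = 19
byte 6: 6d ⊕ bb = d6
byte 7: 8b ⊕ 02 = 89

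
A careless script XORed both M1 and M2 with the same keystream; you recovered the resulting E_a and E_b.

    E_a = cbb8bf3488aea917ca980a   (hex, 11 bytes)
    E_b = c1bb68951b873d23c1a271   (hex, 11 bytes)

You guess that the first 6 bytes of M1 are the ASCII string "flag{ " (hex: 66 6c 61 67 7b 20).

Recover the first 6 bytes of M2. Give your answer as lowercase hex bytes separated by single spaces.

6c 6f b6 c6 e8 09

First, E_a ⊕ E_b = (M1 ⊕ K) ⊕ (M2 ⊕ K) = M1 ⊕ M2, so the key drops out. Then M2 = (M1 ⊕ M2) ⊕ M1 over the first 6 bytes.
byte 0: (cb XOR c1) XOR 66 = 0a XOR 66 = 6c
byte 1: (b8 XOR bb) XOR 6c = 03 XOR 6c = 6f
byte 2: (bf XOR 68) XOR 61 = d7 XOR 61 = b6
byte 3: (34 XOR 95) XOR 67 = a1 XOR 67 = c6
byte 4: (88 XOR 1b) XOR 7b = 93 XOR 7b = e8
byte 5: (ae XOR 87) XOR 20 = 29 XOR 20 = 09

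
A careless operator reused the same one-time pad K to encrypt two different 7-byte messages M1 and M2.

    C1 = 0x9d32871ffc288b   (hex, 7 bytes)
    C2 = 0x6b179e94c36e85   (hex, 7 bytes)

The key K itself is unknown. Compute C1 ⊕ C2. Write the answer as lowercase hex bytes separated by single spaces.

C1 ⊕ C2 = (M1 ⊕ K) ⊕ (M2 ⊕ K) = M1 ⊕ M2 — the shared key cancels under XOR.
9d XOR 6b = f6
32 XOR 17 = 25
87 XOR 9e = 19
1f XOR 94 = 8b
fc XOR c3 = 3f
28 XOR 6e = 46
8b XOR 85 = 0e

f6 25 19 8b 3f 46 0e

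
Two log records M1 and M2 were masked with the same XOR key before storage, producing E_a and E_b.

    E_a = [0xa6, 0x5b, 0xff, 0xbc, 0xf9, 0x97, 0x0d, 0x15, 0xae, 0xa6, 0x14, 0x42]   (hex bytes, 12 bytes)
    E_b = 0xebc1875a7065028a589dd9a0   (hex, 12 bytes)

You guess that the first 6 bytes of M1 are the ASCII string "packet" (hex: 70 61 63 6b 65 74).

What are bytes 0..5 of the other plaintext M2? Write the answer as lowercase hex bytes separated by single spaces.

First, E_a ⊕ E_b = (M1 ⊕ K) ⊕ (M2 ⊕ K) = M1 ⊕ M2, so the key drops out. Then M2 = (M1 ⊕ M2) ⊕ M1 over the first 6 bytes.
byte 0: (a6 ^ eb) ^ 70 = 4d ^ 70 = 3d
byte 1: (5b ^ c1) ^ 61 = 9a ^ 61 = fb
byte 2: (ff ^ 87) ^ 63 = 78 ^ 63 = 1b
byte 3: (bc ^ 5a) ^ 6b = e6 ^ 6b = 8d
byte 4: (f9 ^ 70) ^ 65 = 89 ^ 65 = ec
byte 5: (97 ^ 65) ^ 74 = f2 ^ 74 = 86

3d fb 1b 8d ec 86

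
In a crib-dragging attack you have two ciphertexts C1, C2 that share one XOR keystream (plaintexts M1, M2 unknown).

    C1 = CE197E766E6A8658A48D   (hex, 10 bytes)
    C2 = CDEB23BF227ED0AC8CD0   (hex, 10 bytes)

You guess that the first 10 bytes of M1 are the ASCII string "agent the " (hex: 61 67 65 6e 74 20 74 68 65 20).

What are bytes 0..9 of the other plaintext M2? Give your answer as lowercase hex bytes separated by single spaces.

62 95 38 a7 38 34 22 9c 4d 7d

First, C1 ⊕ C2 = (M1 ⊕ K) ⊕ (M2 ⊕ K) = M1 ⊕ M2, so the key drops out. Then M2 = (M1 ⊕ M2) ⊕ M1 over the first 10 bytes.
byte 0: (ce ⊕ cd) ⊕ 61 = 03 ⊕ 61 = 62
byte 1: (19 ⊕ eb) ⊕ 67 = f2 ⊕ 67 = 95
byte 2: (7e ⊕ 23) ⊕ 65 = 5d ⊕ 65 = 38
byte 3: (76 ⊕ bf) ⊕ 6e = c9 ⊕ 6e = a7
byte 4: (6e ⊕ 22) ⊕ 74 = 4c ⊕ 74 = 38
byte 5: (6a ⊕ 7e) ⊕ 20 = 14 ⊕ 20 = 34
byte 6: (86 ⊕ d0) ⊕ 74 = 56 ⊕ 74 = 22
byte 7: (58 ⊕ ac) ⊕ 68 = f4 ⊕ 68 = 9c
byte 8: (a4 ⊕ 8c) ⊕ 65 = 28 ⊕ 65 = 4d
byte 9: (8d ⊕ d0) ⊕ 20 = 5d ⊕ 20 = 7d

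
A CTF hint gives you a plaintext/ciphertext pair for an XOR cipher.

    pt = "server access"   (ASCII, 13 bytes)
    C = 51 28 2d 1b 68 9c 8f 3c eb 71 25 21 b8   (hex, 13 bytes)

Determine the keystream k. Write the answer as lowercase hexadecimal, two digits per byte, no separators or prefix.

Since C = pt ⊕ k, XORing both sides with pt gives k = pt ⊕ C.
73 ^ 51 = 22
65 ^ 28 = 4d
72 ^ 2d = 5f
76 ^ 1b = 6d
65 ^ 68 = 0d
72 ^ 9c = ee
20 ^ 8f = af
61 ^ 3c = 5d
63 ^ eb = 88
63 ^ 71 = 12
65 ^ 25 = 40
73 ^ 21 = 52
73 ^ b8 = cb

224d5f6d0deeaf5d88124052cb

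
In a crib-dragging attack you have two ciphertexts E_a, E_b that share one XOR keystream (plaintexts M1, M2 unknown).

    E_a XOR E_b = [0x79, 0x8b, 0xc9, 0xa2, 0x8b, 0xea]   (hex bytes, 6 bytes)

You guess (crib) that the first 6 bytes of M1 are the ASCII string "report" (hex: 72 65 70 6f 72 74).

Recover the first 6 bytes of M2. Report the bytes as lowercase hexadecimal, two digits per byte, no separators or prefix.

0beeb9cdf99e

Since E_a ⊕ E_b = M1 ⊕ M2, XORing with the guessed M1 bytes yields the corresponding M2 bytes: M2 = (E_a ⊕ E_b) ⊕ M1.
byte 0: 79 ⊕ 72 = 0b
byte 1: 8b ⊕ 65 = ee
byte 2: c9 ⊕ 70 = b9
byte 3: a2 ⊕ 6f = cd
byte 4: 8b ⊕ 72 = f9
byte 5: ea ⊕ 74 = 9e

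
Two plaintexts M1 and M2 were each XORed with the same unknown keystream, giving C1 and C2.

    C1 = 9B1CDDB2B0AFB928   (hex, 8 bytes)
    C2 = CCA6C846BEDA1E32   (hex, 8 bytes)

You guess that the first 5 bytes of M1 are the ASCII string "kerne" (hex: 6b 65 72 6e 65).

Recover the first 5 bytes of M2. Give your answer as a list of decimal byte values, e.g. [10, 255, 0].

[60, 223, 103, 154, 107]

First, C1 ⊕ C2 = (M1 ⊕ K) ⊕ (M2 ⊕ K) = M1 ⊕ M2, so the key drops out. Then M2 = (M1 ⊕ M2) ⊕ M1 over the first 5 bytes.
byte 0: (9b xor cc) xor 6b = 57 xor 6b = 3c
byte 1: (1c xor a6) xor 65 = ba xor 65 = df
byte 2: (dd xor c8) xor 72 = 15 xor 72 = 67
byte 3: (b2 xor 46) xor 6e = f4 xor 6e = 9a
byte 4: (b0 xor be) xor 65 = 0e xor 65 = 6b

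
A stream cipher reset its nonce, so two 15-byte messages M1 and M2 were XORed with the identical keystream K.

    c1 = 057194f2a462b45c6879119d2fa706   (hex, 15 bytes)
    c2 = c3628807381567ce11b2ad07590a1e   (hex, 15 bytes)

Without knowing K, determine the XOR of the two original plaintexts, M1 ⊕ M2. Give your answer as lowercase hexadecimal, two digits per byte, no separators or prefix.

c6131cf59c77d39279cbbc9a76ad18

c1 ⊕ c2 = (M1 ⊕ K) ⊕ (M2 ⊕ K) = M1 ⊕ M2 — the shared key cancels under XOR.
05 ⊕ c3 = c6
71 ⊕ 62 = 13
94 ⊕ 88 = 1c
f2 ⊕ 07 = f5
a4 ⊕ 38 = 9c
62 ⊕ 15 = 77
b4 ⊕ 67 = d3
5c ⊕ ce = 92
68 ⊕ 11 = 79
79 ⊕ b2 = cb
11 ⊕ ad = bc
9d ⊕ 07 = 9a
2f ⊕ 59 = 76
a7 ⊕ 0a = ad
06 ⊕ 1e = 18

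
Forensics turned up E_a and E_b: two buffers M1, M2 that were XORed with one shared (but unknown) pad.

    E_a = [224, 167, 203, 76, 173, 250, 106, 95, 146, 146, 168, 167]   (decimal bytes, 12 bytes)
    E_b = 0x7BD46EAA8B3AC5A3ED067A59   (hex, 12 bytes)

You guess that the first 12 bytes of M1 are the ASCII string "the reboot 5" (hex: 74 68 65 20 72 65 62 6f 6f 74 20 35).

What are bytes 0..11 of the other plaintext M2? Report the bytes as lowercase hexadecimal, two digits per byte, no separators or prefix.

First, E_a ⊕ E_b = (M1 ⊕ K) ⊕ (M2 ⊕ K) = M1 ⊕ M2, so the key drops out. Then M2 = (M1 ⊕ M2) ⊕ M1 over the first 12 bytes.
byte 0: (e0 ⊕ 7b) ⊕ 74 = 9b ⊕ 74 = ef
byte 1: (a7 ⊕ d4) ⊕ 68 = 73 ⊕ 68 = 1b
byte 2: (cb ⊕ 6e) ⊕ 65 = a5 ⊕ 65 = c0
byte 3: (4c ⊕ aa) ⊕ 20 = e6 ⊕ 20 = c6
byte 4: (ad ⊕ 8b) ⊕ 72 = 26 ⊕ 72 = 54
byte 5: (fa ⊕ 3a) ⊕ 65 = c0 ⊕ 65 = a5
byte 6: (6a ⊕ c5) ⊕ 62 = af ⊕ 62 = cd
byte 7: (5f ⊕ a3) ⊕ 6f = fc ⊕ 6f = 93
byte 8: (92 ⊕ ed) ⊕ 6f = 7f ⊕ 6f = 10
byte 9: (92 ⊕ 06) ⊕ 74 = 94 ⊕ 74 = e0
byte 10: (a8 ⊕ 7a) ⊕ 20 = d2 ⊕ 20 = f2
byte 11: (a7 ⊕ 59) ⊕ 35 = fe ⊕ 35 = cb

ef1bc0c654a5cd9310e0f2cb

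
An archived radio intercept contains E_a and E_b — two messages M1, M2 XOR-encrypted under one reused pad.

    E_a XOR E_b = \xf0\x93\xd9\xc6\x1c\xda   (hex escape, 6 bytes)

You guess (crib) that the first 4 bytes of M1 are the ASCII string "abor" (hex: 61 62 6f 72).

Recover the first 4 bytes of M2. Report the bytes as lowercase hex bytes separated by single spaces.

91 f1 b6 b4

Since E_a ⊕ E_b = M1 ⊕ M2, XORing with the guessed M1 bytes yields the corresponding M2 bytes: M2 = (E_a ⊕ E_b) ⊕ M1.
byte 0: f0 XOR 61 = 91
byte 1: 93 XOR 62 = f1
byte 2: d9 XOR 6f = b6
byte 3: c6 XOR 72 = b4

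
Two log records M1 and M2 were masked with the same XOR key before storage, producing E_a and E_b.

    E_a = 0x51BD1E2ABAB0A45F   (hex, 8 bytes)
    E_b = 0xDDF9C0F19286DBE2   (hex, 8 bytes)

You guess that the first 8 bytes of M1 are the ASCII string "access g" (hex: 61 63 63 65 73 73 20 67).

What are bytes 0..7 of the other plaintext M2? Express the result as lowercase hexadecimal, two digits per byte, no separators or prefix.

First, E_a ⊕ E_b = (M1 ⊕ K) ⊕ (M2 ⊕ K) = M1 ⊕ M2, so the key drops out. Then M2 = (M1 ⊕ M2) ⊕ M1 over the first 8 bytes.
byte 0: (51 ⊕ dd) ⊕ 61 = 8c ⊕ 61 = ed
byte 1: (bd ⊕ f9) ⊕ 63 = 44 ⊕ 63 = 27
byte 2: (1e ⊕ c0) ⊕ 63 = de ⊕ 63 = bd
byte 3: (2a ⊕ f1) ⊕ 65 = db ⊕ 65 = be
byte 4: (ba ⊕ 92) ⊕ 73 = 28 ⊕ 73 = 5b
byte 5: (b0 ⊕ 86) ⊕ 73 = 36 ⊕ 73 = 45
byte 6: (a4 ⊕ db) ⊕ 20 = 7f ⊕ 20 = 5f
byte 7: (5f ⊕ e2) ⊕ 67 = bd ⊕ 67 = da

ed27bdbe5b455fda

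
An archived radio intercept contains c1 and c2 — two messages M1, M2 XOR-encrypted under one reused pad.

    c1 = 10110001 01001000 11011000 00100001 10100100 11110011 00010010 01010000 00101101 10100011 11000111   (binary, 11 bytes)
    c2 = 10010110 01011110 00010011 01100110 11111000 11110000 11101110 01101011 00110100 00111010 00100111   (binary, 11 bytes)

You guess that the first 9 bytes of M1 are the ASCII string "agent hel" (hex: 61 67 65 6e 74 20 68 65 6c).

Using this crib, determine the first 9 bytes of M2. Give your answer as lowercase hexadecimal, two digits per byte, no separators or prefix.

4671ae292823945e75

First, c1 ⊕ c2 = (M1 ⊕ K) ⊕ (M2 ⊕ K) = M1 ⊕ M2, so the key drops out. Then M2 = (M1 ⊕ M2) ⊕ M1 over the first 9 bytes.
byte 0: (b1 xor 96) xor 61 = 27 xor 61 = 46
byte 1: (48 xor 5e) xor 67 = 16 xor 67 = 71
byte 2: (d8 xor 13) xor 65 = cb xor 65 = ae
byte 3: (21 xor 66) xor 6e = 47 xor 6e = 29
byte 4: (a4 xor f8) xor 74 = 5c xor 74 = 28
byte 5: (f3 xor f0) xor 20 = 03 xor 20 = 23
byte 6: (12 xor ee) xor 68 = fc xor 68 = 94
byte 7: (50 xor 6b) xor 65 = 3b xor 65 = 5e
byte 8: (2d xor 34) xor 6c = 19 xor 6c = 75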